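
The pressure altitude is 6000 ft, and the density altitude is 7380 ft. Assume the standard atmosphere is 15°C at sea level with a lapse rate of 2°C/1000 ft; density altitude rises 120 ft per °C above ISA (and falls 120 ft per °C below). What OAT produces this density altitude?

Density altitude − pressure altitude = 7380 − 6000 = +1380 ft.
At 120 ft/°C that is an ISA deviation of 1380/120 = +11.5°C.
ISA temperature at 6000 ft = 15 − 2 × (6000/1000) = 3°C.
OAT = ISA + deviation = 3 + (+11.5) = 14.5°C.

14.5°C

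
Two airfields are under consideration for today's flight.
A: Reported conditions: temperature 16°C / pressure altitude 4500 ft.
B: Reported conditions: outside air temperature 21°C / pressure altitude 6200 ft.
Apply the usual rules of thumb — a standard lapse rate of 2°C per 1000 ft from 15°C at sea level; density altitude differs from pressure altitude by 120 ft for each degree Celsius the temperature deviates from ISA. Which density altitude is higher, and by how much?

B by 2708 ft

A: ISA temp = 6°C, deviation +10°C, DA = 4500 + 120 × 10 = 5700 ft.
B: ISA temp = 2.6°C, deviation +18.4°C, DA = 6200 + 120 × 18.4 = 8408 ft.
B is higher by 8408 − 5700 = 2708 ft.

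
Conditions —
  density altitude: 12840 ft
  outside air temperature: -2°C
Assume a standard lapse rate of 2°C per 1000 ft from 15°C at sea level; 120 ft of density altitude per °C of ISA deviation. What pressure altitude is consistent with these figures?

DA = PA + 120 × (OAT − (15 − 2·PA/1000)) = PA + 120·OAT − 1800 + 0.24·PA = 1.24·PA + 120·OAT − 1800.
So 1.24·PA = 12840 − 120 × (-2) + 1800 = 14880.
PA = 14880 / 1.24 = 12000 ft.

12000 ft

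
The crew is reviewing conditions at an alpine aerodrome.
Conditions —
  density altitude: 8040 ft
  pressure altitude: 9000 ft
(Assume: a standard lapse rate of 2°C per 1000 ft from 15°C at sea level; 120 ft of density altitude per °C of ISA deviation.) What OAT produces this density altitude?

Density altitude − pressure altitude = 8040 − 9000 = -960 ft.
At 120 ft/°C that is an ISA deviation of -960/120 = -8°C.
ISA temperature at 9000 ft = 15 − 2 × (9000/1000) = -3°C.
OAT = ISA + deviation = -3 + (-8) = -11°C.

-11°C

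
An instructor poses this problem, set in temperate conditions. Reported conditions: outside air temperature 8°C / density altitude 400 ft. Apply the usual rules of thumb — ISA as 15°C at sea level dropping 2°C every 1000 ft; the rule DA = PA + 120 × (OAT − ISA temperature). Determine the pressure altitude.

DA = PA + 120 × (OAT − (15 − 2·PA/1000)) = PA + 120·OAT − 1800 + 0.24·PA = 1.24·PA + 120·OAT − 1800.
So 1.24·PA = 400 − 120 × 8 + 1800 = 1240.
PA = 1240 / 1.24 = 1000 ft.

1000 ft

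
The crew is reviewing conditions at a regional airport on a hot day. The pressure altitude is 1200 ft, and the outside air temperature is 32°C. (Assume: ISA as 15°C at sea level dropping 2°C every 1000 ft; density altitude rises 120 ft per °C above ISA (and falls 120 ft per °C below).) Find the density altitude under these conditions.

3528 ft

ISA temperature at 1200 ft = 15 − 2 × (1200/1000) = 12.6°C.
ISA deviation = 32 − 12.6 = +19.4°C.
Density altitude = 1200 + 120 × (19.4) = 1200 + (+2328) = 3528 ft.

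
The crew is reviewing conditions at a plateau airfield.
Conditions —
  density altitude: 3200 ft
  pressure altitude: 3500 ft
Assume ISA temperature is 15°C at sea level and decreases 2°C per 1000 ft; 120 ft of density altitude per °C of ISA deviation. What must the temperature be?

Density altitude − pressure altitude = 3200 − 3500 = -300 ft.
At 120 ft/°C that is an ISA deviation of -300/120 = -2.5°C.
ISA temperature at 3500 ft = 15 − 2 × (3500/1000) = 8°C.
OAT = ISA + deviation = 8 + (-2.5) = 5.5°C.

5.5°C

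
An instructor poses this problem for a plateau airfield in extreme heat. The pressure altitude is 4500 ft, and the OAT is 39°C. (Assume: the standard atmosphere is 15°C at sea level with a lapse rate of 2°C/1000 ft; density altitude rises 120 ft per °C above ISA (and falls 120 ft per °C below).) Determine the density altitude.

8460 ft

ISA temperature at 4500 ft = 15 − 2 × (4500/1000) = 6°C.
ISA deviation = 39 − 6 = +33°C.
Density altitude = 4500 + 120 × (33) = 4500 + (+3960) = 8460 ft.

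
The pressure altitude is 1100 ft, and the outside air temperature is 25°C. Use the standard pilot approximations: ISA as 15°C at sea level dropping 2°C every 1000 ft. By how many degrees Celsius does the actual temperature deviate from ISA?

ISA+12.2°C

ISA temperature at 1100 ft = 15 − 2 × (1100/1000) = 12.8°C.
Deviation = OAT − ISA = 25 − 12.8 = +12.2°C.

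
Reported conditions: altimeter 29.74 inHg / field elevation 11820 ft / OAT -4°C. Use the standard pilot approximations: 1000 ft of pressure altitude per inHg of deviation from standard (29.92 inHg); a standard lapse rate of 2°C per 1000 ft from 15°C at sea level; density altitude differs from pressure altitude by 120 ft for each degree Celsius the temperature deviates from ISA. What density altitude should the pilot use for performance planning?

Pressure altitude = 11820 + (29.92 − 29.74) × 1000 = 11820 + (+180) = 12000 ft.
ISA temperature at 12000 ft = 15 − 2 × (12000/1000) = -9°C.
ISA deviation = -4 − (-9) = +5°C.
Density altitude = 12000 + 120 × (5) = 12600 ft.

12600 ft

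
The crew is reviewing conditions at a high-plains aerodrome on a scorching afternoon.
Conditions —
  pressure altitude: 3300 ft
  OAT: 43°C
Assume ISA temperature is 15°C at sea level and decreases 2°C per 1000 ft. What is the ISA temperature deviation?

ISA+34.6°C

ISA temperature at 3300 ft = 15 − 2 × (3300/1000) = 8.4°C.
Deviation = OAT − ISA = 43 − 8.4 = +34.6°C.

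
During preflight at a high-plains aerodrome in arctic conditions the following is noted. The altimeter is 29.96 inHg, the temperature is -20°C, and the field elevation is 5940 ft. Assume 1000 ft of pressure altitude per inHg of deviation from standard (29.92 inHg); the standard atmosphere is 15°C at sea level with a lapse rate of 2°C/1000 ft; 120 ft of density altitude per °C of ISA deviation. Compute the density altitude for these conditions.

3116 ft

Pressure altitude = 5940 + (29.92 − 29.96) × 1000 = 5940 + (-40) = 5900 ft.
ISA temperature at 5900 ft = 15 − 2 × (5900/1000) = 3.2°C.
ISA deviation = -20 − 3.2 = -23.2°C.
Density altitude = 5900 + 120 × (-23.2) = 3116 ft.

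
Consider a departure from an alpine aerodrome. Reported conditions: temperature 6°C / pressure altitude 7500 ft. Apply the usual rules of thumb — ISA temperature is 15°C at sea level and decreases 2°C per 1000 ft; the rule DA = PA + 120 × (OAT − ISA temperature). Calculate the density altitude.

ISA temperature at 7500 ft = 15 − 2 × (7500/1000) = 0°C.
ISA deviation = 6 − 0 = +6°C.
Density altitude = 7500 + 120 × (6) = 7500 + (+720) = 8220 ft.

8220 ft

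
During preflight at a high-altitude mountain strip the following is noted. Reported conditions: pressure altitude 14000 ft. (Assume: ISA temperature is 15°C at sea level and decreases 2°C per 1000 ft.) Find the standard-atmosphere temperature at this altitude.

-13°C

ISA temperature = 15 − 2 × (14000/1000) = 15 − 28 = -13°C.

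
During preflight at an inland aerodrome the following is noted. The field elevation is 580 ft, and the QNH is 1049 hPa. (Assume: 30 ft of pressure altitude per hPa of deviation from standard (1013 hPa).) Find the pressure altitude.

Pressure correction = (1013 − 1049) × 30 = -1080 ft.
Pressure altitude = 580 + (-1080) = -500 ft.

-500 ft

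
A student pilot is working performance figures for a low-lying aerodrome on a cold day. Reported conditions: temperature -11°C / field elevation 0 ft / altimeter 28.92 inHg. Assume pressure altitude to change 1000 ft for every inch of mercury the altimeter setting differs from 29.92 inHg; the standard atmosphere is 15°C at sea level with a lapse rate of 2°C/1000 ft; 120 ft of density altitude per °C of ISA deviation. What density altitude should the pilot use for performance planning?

-1880 ft

Pressure altitude = 0 + (29.92 − 28.92) × 1000 = 0 + (+1000) = 1000 ft.
ISA temperature at 1000 ft = 15 − 2 × (1000/1000) = 13°C.
ISA deviation = -11 − 13 = -24°C.
Density altitude = 1000 + 120 × (-24) = -1880 ft.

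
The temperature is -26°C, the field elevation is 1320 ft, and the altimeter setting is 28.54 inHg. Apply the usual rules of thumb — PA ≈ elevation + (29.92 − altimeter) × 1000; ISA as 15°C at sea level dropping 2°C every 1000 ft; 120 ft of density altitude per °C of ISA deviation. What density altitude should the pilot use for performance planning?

Pressure altitude = 1320 + (29.92 − 28.54) × 1000 = 1320 + (+1380) = 2700 ft.
ISA temperature at 2700 ft = 15 − 2 × (2700/1000) = 9.6°C.
ISA deviation = -26 − 9.6 = -35.6°C.
Density altitude = 2700 + 120 × (-35.6) = -1572 ft.

-1572 ft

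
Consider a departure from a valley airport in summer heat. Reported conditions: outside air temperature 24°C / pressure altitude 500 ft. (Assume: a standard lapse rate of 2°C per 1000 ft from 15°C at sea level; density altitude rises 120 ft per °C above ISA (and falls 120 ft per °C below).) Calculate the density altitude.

ISA temperature at 500 ft = 15 − 2 × (500/1000) = 14°C.
ISA deviation = 24 − 14 = +10°C.
Density altitude = 500 + 120 × (10) = 500 + (+1200) = 1700 ft.

1700 ft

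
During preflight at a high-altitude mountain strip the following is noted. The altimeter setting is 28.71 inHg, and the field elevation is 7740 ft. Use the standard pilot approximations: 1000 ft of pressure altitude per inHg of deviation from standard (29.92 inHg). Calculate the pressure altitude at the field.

Pressure correction = (29.92 − 28.71) × 1000 = +1210 ft.
Pressure altitude = 7740 + (+1210) = 8950 ft.

8950 ft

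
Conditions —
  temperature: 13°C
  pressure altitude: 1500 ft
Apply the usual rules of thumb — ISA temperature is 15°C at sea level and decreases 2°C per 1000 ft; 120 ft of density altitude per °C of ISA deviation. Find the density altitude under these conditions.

1620 ft

ISA temperature at 1500 ft = 15 − 2 × (1500/1000) = 12°C.
ISA deviation = 13 − 12 = +1°C.
Density altitude = 1500 + 120 × (1) = 1500 + (+120) = 1620 ft.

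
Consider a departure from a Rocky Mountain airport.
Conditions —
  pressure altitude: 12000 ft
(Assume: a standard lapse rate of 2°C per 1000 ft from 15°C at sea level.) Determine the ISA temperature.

-9°C

ISA temperature = 15 − 2 × (12000/1000) = 15 − 24 = -9°C.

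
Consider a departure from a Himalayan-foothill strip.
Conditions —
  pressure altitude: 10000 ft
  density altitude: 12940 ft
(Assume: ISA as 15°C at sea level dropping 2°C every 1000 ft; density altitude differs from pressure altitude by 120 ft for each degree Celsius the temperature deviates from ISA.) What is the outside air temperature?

Density altitude − pressure altitude = 12940 − 10000 = +2940 ft.
At 120 ft/°C that is an ISA deviation of 2940/120 = +24.5°C.
ISA temperature at 10000 ft = 15 − 2 × (10000/1000) = -5°C.
OAT = ISA + deviation = -5 + (+24.5) = 19.5°C.

19.5°C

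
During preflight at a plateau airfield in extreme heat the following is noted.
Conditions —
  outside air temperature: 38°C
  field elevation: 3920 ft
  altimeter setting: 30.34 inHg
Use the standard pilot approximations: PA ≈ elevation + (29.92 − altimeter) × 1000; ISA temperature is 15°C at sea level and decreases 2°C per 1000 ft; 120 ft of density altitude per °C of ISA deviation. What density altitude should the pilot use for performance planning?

7100 ft

Pressure altitude = 3920 + (29.92 − 30.34) × 1000 = 3920 + (-420) = 3500 ft.
ISA temperature at 3500 ft = 15 − 2 × (3500/1000) = 8°C.
ISA deviation = 38 − 8 = +30°C.
Density altitude = 3500 + 120 × (30) = 7100 ft.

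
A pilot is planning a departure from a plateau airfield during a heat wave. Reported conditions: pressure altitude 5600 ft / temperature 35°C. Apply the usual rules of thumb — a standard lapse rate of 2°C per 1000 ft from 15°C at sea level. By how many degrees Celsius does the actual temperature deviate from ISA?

ISA temperature at 5600 ft = 15 − 2 × (5600/1000) = 3.8°C.
Deviation = OAT − ISA = 35 − 3.8 = +31.2°C.

ISA+31.2°C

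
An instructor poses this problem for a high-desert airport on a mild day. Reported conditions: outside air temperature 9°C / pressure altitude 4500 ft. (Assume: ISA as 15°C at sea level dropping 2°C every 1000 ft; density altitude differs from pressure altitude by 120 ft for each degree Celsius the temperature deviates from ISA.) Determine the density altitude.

ISA temperature at 4500 ft = 15 − 2 × (4500/1000) = 6°C.
ISA deviation = 9 − 6 = +3°C.
Density altitude = 4500 + 120 × (3) = 4500 + (+360) = 4860 ft.

4860 ft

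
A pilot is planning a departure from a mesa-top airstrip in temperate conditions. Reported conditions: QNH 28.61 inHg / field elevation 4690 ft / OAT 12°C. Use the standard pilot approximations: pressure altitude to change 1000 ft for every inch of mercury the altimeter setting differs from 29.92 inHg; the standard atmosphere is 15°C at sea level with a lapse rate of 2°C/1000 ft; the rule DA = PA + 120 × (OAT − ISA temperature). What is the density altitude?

Pressure altitude = 4690 + (29.92 − 28.61) × 1000 = 4690 + (+1310) = 6000 ft.
ISA temperature at 6000 ft = 15 − 2 × (6000/1000) = 3°C.
ISA deviation = 12 − 3 = +9°C.
Density altitude = 6000 + 120 × (9) = 7080 ft.

7080 ft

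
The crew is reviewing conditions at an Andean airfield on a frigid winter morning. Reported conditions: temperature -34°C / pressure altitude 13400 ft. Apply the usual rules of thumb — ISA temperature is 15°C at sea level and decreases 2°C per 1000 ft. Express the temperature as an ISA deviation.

ISA temperature at 13400 ft = 15 − 2 × (13400/1000) = -11.8°C.
Deviation = OAT − ISA = -34 − (-11.8) = -22.2°C.

ISA-22.2°C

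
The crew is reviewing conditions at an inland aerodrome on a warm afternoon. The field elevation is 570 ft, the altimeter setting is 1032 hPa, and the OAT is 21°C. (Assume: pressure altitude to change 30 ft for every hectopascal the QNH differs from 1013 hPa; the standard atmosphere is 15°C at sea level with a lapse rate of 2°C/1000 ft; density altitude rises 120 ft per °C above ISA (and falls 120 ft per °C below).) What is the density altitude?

720 ft

Pressure altitude = 570 + (1013 − 1032) × 30 = 570 + (-570) = 0 ft.
ISA temperature at 0 ft = 15 − 2 × (0/1000) = 15°C.
ISA deviation = 21 − 15 = +6°C.
Density altitude = 0 + 120 × (6) = 720 ft.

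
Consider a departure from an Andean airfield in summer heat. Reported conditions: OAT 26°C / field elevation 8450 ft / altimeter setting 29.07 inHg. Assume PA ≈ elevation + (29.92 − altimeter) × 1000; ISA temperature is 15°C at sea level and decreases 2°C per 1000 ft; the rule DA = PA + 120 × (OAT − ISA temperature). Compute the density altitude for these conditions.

12852 ft

Pressure altitude = 8450 + (29.92 − 29.07) × 1000 = 8450 + (+850) = 9300 ft.
ISA temperature at 9300 ft = 15 − 2 × (9300/1000) = -3.6°C.
ISA deviation = 26 − (-3.6) = +29.6°C.
Density altitude = 9300 + 120 × (29.6) = 12852 ft.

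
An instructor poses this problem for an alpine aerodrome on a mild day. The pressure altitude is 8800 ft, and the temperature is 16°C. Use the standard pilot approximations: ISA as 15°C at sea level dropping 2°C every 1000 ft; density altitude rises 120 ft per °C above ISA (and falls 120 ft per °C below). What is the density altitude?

11032 ft

ISA temperature at 8800 ft = 15 − 2 × (8800/1000) = -2.6°C.
ISA deviation = 16 − (-2.6) = +18.6°C.
Density altitude = 8800 + 120 × (18.6) = 8800 + (+2232) = 11032 ft.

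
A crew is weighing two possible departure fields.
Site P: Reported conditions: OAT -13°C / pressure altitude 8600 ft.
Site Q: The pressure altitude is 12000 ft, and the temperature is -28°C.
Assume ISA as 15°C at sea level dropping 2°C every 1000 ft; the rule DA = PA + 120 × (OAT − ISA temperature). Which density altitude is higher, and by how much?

Site P: ISA temp = -2.2°C, deviation -10.8°C, DA = 8600 + 120 × (-10.8) = 7304 ft.
Site Q: ISA temp = -9°C, deviation -19°C, DA = 12000 + 120 × (-19) = 9720 ft.
Site Q is higher by 9720 − 7304 = 2416 ft.

Site Q by 2416 ft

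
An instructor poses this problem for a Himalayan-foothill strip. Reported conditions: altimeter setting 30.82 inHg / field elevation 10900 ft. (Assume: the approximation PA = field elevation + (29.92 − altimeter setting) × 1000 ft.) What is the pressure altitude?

10000 ft

Pressure correction = (29.92 − 30.82) × 1000 = -900 ft.
Pressure altitude = 10900 + (-900) = 10000 ft.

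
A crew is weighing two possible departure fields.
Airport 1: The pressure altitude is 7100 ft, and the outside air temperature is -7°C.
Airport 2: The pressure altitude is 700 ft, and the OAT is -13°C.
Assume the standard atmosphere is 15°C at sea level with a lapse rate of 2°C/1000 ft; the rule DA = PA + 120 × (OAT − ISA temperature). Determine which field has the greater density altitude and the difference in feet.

Airport 1 by 8656 ft

Airport 1: ISA temp = 0.8°C, deviation -7.8°C, DA = 7100 + 120 × (-7.8) = 6164 ft.
Airport 2: ISA temp = 13.6°C, deviation -26.6°C, DA = 700 + 120 × (-26.6) = -2492 ft.
Airport 1 is higher by 6164 − (-2492) = 8656 ft.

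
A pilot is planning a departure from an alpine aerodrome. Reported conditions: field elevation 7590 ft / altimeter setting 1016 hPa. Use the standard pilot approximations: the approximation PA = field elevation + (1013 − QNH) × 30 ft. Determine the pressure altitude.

Pressure correction = (1013 − 1016) × 30 = -90 ft.
Pressure altitude = 7590 + (-90) = 7500 ft.

7500 ft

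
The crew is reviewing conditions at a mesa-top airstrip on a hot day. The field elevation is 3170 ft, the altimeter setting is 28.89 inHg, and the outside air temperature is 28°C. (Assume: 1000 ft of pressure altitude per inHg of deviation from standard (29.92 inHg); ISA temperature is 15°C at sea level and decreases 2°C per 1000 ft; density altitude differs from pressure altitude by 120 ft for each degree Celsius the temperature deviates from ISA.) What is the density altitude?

6768 ft

Pressure altitude = 3170 + (29.92 − 28.89) × 1000 = 3170 + (+1030) = 4200 ft.
ISA temperature at 4200 ft = 15 − 2 × (4200/1000) = 6.6°C.
ISA deviation = 28 − 6.6 = +21.4°C.
Density altitude = 4200 + 120 × (21.4) = 6768 ft.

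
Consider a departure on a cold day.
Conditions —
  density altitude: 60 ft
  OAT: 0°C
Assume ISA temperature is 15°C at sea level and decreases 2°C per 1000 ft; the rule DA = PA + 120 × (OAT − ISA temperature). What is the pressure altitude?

DA = PA + 120 × (OAT − (15 − 2·PA/1000)) = PA + 120·OAT − 1800 + 0.24·PA = 1.24·PA + 120·OAT − 1800.
So 1.24·PA = 60 − 120 × 0 + 1800 = 1860.
PA = 1860 / 1.24 = 1500 ft.

1500 ft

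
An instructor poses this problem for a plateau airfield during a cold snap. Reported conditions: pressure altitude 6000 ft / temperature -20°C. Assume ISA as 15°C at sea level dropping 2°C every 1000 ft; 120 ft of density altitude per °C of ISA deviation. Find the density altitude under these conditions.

ISA temperature at 6000 ft = 15 − 2 × (6000/1000) = 3°C.
ISA deviation = -20 − 3 = -23°C.
Density altitude = 6000 + 120 × (-23) = 6000 + (-2760) = 3240 ft.

3240 ft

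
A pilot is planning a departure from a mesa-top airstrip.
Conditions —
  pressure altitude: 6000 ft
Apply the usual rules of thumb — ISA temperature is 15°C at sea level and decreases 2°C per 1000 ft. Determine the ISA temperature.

3°C

ISA temperature = 15 − 2 × (6000/1000) = 15 − 12 = 3°C.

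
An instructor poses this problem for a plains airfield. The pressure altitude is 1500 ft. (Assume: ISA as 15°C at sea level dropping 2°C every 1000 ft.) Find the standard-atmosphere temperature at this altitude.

12°C

ISA temperature = 15 − 2 × (1500/1000) = 15 − 3 = 12°C.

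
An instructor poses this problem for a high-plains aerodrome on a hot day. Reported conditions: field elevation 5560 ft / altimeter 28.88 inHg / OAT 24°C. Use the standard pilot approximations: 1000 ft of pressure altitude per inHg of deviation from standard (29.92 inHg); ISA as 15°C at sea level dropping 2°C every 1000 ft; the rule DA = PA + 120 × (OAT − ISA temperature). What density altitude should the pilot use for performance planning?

Pressure altitude = 5560 + (29.92 − 28.88) × 1000 = 5560 + (+1040) = 6600 ft.
ISA temperature at 6600 ft = 15 − 2 × (6600/1000) = 1.8°C.
ISA deviation = 24 − 1.8 = +22.2°C.
Density altitude = 6600 + 120 × (22.2) = 9264 ft.

9264 ft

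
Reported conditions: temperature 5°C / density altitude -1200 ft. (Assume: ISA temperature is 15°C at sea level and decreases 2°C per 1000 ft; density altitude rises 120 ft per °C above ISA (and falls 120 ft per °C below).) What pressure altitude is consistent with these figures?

0 ft

DA = PA + 120 × (OAT − (15 − 2·PA/1000)) = PA + 120·OAT − 1800 + 0.24·PA = 1.24·PA + 120·OAT − 1800.
So 1.24·PA = -1200 − 120 × 5 + 1800 = 0.
PA = 0 / 1.24 = 0 ft.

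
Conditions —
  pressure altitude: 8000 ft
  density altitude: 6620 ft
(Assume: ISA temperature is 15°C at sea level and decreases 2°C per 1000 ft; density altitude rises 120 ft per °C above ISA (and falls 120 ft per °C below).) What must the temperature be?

-12.5°C

Density altitude − pressure altitude = 6620 − 8000 = -1380 ft.
At 120 ft/°C that is an ISA deviation of -1380/120 = -11.5°C.
ISA temperature at 8000 ft = 15 − 2 × (8000/1000) = -1°C.
OAT = ISA + deviation = -1 + (-11.5) = -12.5°C.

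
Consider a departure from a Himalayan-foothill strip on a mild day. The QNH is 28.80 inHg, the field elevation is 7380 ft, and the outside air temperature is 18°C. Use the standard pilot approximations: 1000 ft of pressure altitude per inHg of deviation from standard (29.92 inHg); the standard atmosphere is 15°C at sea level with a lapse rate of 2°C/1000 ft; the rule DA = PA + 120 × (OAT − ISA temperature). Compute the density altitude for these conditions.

Pressure altitude = 7380 + (29.92 − 28.80) × 1000 = 7380 + (+1120) = 8500 ft.
ISA temperature at 8500 ft = 15 − 2 × (8500/1000) = -2°C.
ISA deviation = 18 − (-2) = +20°C.
Density altitude = 8500 + 120 × (20) = 10900 ft.

10900 ft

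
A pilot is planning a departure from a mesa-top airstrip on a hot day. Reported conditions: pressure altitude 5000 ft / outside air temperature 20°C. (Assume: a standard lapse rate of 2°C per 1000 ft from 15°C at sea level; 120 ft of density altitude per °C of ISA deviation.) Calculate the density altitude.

ISA temperature at 5000 ft = 15 − 2 × (5000/1000) = 5°C.
ISA deviation = 20 − 5 = +15°C.
Density altitude = 5000 + 120 × (15) = 5000 + (+1800) = 6800 ft.

6800 ft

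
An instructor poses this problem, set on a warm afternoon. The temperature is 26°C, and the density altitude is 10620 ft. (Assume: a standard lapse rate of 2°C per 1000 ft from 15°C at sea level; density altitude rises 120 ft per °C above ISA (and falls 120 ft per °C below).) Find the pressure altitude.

7500 ft

DA = PA + 120 × (OAT − (15 − 2·PA/1000)) = PA + 120·OAT − 1800 + 0.24·PA = 1.24·PA + 120·OAT − 1800.
So 1.24·PA = 10620 − 120 × 26 + 1800 = 9300.
PA = 9300 / 1.24 = 7500 ft.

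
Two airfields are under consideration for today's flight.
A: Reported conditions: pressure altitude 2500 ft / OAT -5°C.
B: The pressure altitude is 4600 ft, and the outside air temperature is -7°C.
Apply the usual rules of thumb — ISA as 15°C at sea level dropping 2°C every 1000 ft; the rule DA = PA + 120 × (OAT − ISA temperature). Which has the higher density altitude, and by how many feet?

B by 2364 ft

A: ISA temp = 10°C, deviation -15°C, DA = 2500 + 120 × (-15) = 700 ft.
B: ISA temp = 5.8°C, deviation -12.8°C, DA = 4600 + 120 × (-12.8) = 3064 ft.
B is higher by 3064 − 700 = 2364 ft.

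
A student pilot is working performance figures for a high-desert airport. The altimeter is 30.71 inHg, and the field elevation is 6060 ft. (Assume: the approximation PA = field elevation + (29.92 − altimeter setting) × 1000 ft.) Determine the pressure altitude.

5270 ft

Pressure correction = (29.92 − 30.71) × 1000 = -790 ft.
Pressure altitude = 6060 + (-790) = 5270 ft.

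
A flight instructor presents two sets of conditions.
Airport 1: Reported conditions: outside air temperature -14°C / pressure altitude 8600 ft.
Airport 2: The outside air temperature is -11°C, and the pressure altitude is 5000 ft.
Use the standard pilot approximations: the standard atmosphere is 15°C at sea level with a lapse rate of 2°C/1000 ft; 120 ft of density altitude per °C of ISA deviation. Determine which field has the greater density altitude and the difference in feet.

Airport 1: ISA temp = -2.2°C, deviation -11.8°C, DA = 8600 + 120 × (-11.8) = 7184 ft.
Airport 2: ISA temp = 5°C, deviation -16°C, DA = 5000 + 120 × (-16) = 3080 ft.
Airport 1 is higher by 7184 − 3080 = 4104 ft.

Airport 1 by 4104 ft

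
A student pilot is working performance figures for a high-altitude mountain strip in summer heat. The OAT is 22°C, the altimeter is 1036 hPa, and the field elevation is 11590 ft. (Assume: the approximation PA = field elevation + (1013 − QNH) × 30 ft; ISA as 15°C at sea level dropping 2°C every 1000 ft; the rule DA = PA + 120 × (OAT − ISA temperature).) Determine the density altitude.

14356 ft

Pressure altitude = 11590 + (1013 − 1036) × 30 = 11590 + (-690) = 10900 ft.
ISA temperature at 10900 ft = 15 − 2 × (10900/1000) = -6.8°C.
ISA deviation = 22 − (-6.8) = +28.8°C.
Density altitude = 10900 + 120 × (28.8) = 14356 ft.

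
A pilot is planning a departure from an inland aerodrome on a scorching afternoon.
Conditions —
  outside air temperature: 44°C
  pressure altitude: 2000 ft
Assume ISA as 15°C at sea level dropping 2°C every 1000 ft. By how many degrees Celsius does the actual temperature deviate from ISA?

ISA+33°C

ISA temperature at 2000 ft = 15 − 2 × (2000/1000) = 11°C.
Deviation = OAT − ISA = 44 − 11 = +33°C.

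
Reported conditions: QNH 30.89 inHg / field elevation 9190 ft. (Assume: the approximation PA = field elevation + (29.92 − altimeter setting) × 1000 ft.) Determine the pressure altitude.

Pressure correction = (29.92 − 30.89) × 1000 = -970 ft.
Pressure altitude = 9190 + (-970) = 8220 ft.

8220 ft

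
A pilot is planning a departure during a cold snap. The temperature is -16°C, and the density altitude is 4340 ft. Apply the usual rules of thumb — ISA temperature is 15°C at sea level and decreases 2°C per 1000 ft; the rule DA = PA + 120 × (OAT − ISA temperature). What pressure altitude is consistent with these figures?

6500 ft

DA = PA + 120 × (OAT − (15 − 2·PA/1000)) = PA + 120·OAT − 1800 + 0.24·PA = 1.24·PA + 120·OAT − 1800.
So 1.24·PA = 4340 − 120 × (-16) + 1800 = 8060.
PA = 8060 / 1.24 = 6500 ft.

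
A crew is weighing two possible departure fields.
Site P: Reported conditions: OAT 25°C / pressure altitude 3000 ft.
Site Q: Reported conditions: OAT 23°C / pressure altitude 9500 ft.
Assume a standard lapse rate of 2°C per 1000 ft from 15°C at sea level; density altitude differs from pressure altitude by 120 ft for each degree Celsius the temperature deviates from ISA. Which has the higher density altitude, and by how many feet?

Site Q by 7820 ft

Site P: ISA temp = 9°C, deviation +16°C, DA = 3000 + 120 × 16 = 4920 ft.
Site Q: ISA temp = -4°C, deviation +27°C, DA = 9500 + 120 × 27 = 12740 ft.
Site Q is higher by 12740 − 4920 = 7820 ft.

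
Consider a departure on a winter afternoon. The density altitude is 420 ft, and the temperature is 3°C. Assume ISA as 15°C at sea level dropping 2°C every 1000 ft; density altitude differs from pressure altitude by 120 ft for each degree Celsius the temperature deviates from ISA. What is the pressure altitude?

DA = PA + 120 × (OAT − (15 − 2·PA/1000)) = PA + 120·OAT − 1800 + 0.24·PA = 1.24·PA + 120·OAT − 1800.
So 1.24·PA = 420 − 120 × 3 + 1800 = 1860.
PA = 1860 / 1.24 = 1500 ft.

1500 ft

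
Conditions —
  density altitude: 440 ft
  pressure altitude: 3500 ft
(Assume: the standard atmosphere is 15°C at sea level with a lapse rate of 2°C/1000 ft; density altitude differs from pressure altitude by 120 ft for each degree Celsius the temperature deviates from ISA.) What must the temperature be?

Density altitude − pressure altitude = 440 − 3500 = -3060 ft.
At 120 ft/°C that is an ISA deviation of -3060/120 = -25.5°C.
ISA temperature at 3500 ft = 15 − 2 × (3500/1000) = 8°C.
OAT = ISA + deviation = 8 + (-25.5) = -17.5°C.

-17.5°C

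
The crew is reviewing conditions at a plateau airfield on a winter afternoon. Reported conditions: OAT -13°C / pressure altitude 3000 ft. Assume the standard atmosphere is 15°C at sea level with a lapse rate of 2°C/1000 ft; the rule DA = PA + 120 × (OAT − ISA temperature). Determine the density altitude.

360 ft

ISA temperature at 3000 ft = 15 − 2 × (3000/1000) = 9°C.
ISA deviation = -13 − 9 = -22°C.
Density altitude = 3000 + 120 × (-22) = 3000 + (-2640) = 360 ft.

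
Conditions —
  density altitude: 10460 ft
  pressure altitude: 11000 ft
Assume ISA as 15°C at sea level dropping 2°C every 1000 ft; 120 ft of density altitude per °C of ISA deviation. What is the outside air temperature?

-11.5°C

Density altitude − pressure altitude = 10460 − 11000 = -540 ft.
At 120 ft/°C that is an ISA deviation of -540/120 = -4.5°C.
ISA temperature at 11000 ft = 15 − 2 × (11000/1000) = -7°C.
OAT = ISA + deviation = -7 + (-4.5) = -11.5°C.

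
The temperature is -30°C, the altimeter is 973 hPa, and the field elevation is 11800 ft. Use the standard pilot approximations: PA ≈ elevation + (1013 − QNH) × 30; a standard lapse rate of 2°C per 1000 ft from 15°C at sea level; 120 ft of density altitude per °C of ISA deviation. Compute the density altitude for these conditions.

10720 ft

Pressure altitude = 11800 + (1013 − 973) × 30 = 11800 + (+1200) = 13000 ft.
ISA temperature at 13000 ft = 15 − 2 × (13000/1000) = -11°C.
ISA deviation = -30 − (-11) = -19°C.
Density altitude = 13000 + 120 × (-19) = 10720 ft.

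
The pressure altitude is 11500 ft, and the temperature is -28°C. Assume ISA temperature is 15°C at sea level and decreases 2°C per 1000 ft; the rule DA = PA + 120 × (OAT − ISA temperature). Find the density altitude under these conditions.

ISA temperature at 11500 ft = 15 − 2 × (11500/1000) = -8°C.
ISA deviation = -28 − (-8) = -20°C.
Density altitude = 11500 + 120 × (-20) = 11500 + (-2400) = 9100 ft.

9100 ft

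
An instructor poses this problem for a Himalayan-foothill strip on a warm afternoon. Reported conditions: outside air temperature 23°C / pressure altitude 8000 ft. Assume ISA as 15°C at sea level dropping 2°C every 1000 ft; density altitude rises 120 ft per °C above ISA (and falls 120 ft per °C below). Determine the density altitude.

10880 ft

ISA temperature at 8000 ft = 15 − 2 × (8000/1000) = -1°C.
ISA deviation = 23 − (-1) = +24°C.
Density altitude = 8000 + 120 × (24) = 8000 + (+2880) = 10880 ft.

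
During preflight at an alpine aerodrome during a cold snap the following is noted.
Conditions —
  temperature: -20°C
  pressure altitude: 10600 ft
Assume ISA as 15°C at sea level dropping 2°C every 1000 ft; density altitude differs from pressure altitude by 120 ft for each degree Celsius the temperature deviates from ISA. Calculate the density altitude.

8944 ft

ISA temperature at 10600 ft = 15 − 2 × (10600/1000) = -6.2°C.
ISA deviation = -20 − (-6.2) = -13.8°C.
Density altitude = 10600 + 120 × (-13.8) = 10600 + (-1656) = 8944 ft.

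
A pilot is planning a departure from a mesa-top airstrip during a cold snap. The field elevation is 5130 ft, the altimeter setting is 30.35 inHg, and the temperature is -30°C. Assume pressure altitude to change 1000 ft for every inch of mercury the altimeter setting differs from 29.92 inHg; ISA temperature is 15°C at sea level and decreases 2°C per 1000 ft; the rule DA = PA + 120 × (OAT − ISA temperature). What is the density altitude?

Pressure altitude = 5130 + (29.92 − 30.35) × 1000 = 5130 + (-430) = 4700 ft.
ISA temperature at 4700 ft = 15 − 2 × (4700/1000) = 5.6°C.
ISA deviation = -30 − 5.6 = -35.6°C.
Density altitude = 4700 + 120 × (-35.6) = 428 ft.

428 ft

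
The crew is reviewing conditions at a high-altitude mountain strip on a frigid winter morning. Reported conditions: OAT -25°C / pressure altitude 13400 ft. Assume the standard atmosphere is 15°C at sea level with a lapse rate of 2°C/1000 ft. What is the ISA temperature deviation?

ISA temperature at 13400 ft = 15 − 2 × (13400/1000) = -11.8°C.
Deviation = OAT − ISA = -25 − (-11.8) = -13.2°C.

ISA-13.2°C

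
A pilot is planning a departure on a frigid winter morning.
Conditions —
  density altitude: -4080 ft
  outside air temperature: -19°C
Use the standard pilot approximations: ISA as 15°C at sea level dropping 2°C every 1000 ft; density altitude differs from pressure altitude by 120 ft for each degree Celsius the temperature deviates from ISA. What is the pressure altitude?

DA = PA + 120 × (OAT − (15 − 2·PA/1000)) = PA + 120·OAT − 1800 + 0.24·PA = 1.24·PA + 120·OAT − 1800.
So 1.24·PA = -4080 − 120 × (-19) + 1800 = 0.
PA = 0 / 1.24 = 0 ft.

0 ft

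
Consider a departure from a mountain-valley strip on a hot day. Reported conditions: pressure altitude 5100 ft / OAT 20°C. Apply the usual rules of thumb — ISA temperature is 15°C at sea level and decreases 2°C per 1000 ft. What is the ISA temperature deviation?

ISA+15.2°C

ISA temperature at 5100 ft = 15 − 2 × (5100/1000) = 4.8°C.
Deviation = OAT − ISA = 20 − 4.8 = +15.2°C.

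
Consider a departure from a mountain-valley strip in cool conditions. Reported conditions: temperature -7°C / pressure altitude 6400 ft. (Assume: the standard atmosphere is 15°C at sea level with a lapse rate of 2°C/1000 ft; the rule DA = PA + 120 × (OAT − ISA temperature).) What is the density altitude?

5296 ft

ISA temperature at 6400 ft = 15 − 2 × (6400/1000) = 2.2°C.
ISA deviation = -7 − 2.2 = -9.2°C.
Density altitude = 6400 + 120 × (-9.2) = 6400 + (-1104) = 5296 ft.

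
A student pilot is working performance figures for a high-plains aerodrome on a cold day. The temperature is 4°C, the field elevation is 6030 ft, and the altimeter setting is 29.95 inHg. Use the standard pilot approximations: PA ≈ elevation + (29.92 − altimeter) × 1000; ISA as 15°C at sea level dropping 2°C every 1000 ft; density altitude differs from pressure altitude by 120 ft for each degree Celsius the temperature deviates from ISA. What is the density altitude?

Pressure altitude = 6030 + (29.92 − 29.95) × 1000 = 6030 + (-30) = 6000 ft.
ISA temperature at 6000 ft = 15 − 2 × (6000/1000) = 3°C.
ISA deviation = 4 − 3 = +1°C.
Density altitude = 6000 + 120 × (1) = 6120 ft.

6120 ft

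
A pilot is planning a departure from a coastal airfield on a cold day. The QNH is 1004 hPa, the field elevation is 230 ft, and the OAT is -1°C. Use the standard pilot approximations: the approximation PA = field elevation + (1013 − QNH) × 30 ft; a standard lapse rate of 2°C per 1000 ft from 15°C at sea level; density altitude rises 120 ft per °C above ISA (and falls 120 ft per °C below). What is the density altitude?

-1300 ft

Pressure altitude = 230 + (1013 − 1004) × 30 = 230 + (+270) = 500 ft.
ISA temperature at 500 ft = 15 − 2 × (500/1000) = 14°C.
ISA deviation = -1 − 14 = -15°C.
Density altitude = 500 + 120 × (-15) = -1300 ft.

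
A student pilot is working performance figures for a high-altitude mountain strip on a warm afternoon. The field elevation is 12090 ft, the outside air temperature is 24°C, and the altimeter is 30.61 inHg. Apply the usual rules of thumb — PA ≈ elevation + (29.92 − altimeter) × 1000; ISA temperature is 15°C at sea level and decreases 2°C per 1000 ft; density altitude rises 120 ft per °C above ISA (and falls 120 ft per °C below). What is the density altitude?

Pressure altitude = 12090 + (29.92 − 30.61) × 1000 = 12090 + (-690) = 11400 ft.
ISA temperature at 11400 ft = 15 − 2 × (11400/1000) = -7.8°C.
ISA deviation = 24 − (-7.8) = +31.8°C.
Density altitude = 11400 + 120 × (31.8) = 15216 ft.

15216 ft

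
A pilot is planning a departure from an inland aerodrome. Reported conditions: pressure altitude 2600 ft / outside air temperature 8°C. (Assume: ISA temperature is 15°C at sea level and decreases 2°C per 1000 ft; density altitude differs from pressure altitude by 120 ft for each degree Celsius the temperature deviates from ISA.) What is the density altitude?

ISA temperature at 2600 ft = 15 − 2 × (2600/1000) = 9.8°C.
ISA deviation = 8 − 9.8 = -1.8°C.
Density altitude = 2600 + 120 × (-1.8) = 2600 + (-216) = 2384 ft.

2384 ft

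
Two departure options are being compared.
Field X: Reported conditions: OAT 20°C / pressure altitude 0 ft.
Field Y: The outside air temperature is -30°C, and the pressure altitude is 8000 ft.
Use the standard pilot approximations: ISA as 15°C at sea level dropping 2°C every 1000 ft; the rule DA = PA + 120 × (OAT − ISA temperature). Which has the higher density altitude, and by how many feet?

Field X: ISA temp = 15°C, deviation +5°C, DA = 0 + 120 × 5 = 600 ft.
Field Y: ISA temp = -1°C, deviation -29°C, DA = 8000 + 120 × (-29) = 4520 ft.
Field Y is higher by 4520 − 600 = 3920 ft.

Field Y by 3920 ft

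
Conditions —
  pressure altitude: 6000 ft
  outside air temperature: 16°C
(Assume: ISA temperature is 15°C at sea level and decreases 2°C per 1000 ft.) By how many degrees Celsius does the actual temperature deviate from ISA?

ISA temperature at 6000 ft = 15 − 2 × (6000/1000) = 3°C.
Deviation = OAT − ISA = 16 − 3 = +13°C.

ISA+13°C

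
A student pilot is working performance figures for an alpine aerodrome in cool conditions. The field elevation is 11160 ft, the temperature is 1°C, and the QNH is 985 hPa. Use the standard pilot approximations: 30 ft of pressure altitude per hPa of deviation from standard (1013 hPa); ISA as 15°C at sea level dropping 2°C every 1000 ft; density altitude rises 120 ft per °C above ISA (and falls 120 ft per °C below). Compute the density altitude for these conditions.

Pressure altitude = 11160 + (1013 − 985) × 30 = 11160 + (+840) = 12000 ft.
ISA temperature at 12000 ft = 15 − 2 × (12000/1000) = -9°C.
ISA deviation = 1 − (-9) = +10°C.
Density altitude = 12000 + 120 × (10) = 13200 ft.

13200 ft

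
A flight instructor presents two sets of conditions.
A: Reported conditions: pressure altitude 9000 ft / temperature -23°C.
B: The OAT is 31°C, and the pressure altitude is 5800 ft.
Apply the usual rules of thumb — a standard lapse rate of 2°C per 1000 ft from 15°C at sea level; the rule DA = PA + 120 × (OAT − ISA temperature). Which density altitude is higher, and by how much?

A: ISA temp = -3°C, deviation -20°C, DA = 9000 + 120 × (-20) = 6600 ft.
B: ISA temp = 3.4°C, deviation +27.6°C, DA = 5800 + 120 × 27.6 = 9112 ft.
B is higher by 9112 − 6600 = 2512 ft.

B by 2512 ft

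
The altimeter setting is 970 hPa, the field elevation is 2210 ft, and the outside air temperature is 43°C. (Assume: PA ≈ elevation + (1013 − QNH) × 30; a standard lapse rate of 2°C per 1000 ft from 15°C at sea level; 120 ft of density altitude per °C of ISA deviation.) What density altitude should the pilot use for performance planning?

Pressure altitude = 2210 + (1013 − 970) × 30 = 2210 + (+1290) = 3500 ft.
ISA temperature at 3500 ft = 15 − 2 × (3500/1000) = 8°C.
ISA deviation = 43 − 8 = +35°C.
Density altitude = 3500 + 120 × (35) = 7700 ft.

7700 ft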